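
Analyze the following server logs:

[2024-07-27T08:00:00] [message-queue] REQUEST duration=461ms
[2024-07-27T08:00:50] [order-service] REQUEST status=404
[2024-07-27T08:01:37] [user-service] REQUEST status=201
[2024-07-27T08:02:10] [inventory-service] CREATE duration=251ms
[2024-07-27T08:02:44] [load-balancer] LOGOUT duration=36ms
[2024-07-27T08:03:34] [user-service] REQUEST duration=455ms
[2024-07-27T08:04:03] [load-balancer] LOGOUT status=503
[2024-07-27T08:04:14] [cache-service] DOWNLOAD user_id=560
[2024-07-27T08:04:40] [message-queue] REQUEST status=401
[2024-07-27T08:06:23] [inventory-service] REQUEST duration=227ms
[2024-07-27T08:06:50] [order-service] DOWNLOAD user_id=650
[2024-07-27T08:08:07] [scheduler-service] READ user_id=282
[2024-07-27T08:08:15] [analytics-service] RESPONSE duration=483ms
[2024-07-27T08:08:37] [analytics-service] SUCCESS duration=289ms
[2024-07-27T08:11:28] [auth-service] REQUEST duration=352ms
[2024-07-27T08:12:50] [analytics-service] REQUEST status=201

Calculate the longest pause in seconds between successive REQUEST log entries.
305

To find the longest gap:

1. Extract all REQUEST events in chronological order
2. Calculate time differences between consecutive events
3. Find the maximum difference
4. Longest gap: 305 seconds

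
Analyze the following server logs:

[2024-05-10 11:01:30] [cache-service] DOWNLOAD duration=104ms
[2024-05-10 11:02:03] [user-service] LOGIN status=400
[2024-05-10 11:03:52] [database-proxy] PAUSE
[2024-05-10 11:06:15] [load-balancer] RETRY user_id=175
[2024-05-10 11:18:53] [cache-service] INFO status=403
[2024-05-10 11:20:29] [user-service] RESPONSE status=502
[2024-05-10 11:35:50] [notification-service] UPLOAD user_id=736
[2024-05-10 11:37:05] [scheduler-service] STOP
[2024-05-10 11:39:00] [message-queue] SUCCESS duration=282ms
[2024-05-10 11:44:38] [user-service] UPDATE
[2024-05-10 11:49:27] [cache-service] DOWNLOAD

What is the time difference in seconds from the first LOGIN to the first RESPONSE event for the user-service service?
1106

To find the time between events:

1. Locate the first LOGIN event for user-service: 2024-05-10 11:02:03
2. Locate the first RESPONSE event for user-service: 2024-05-10 11:20:29
3. Calculate the difference: 2024-05-10 11:20:29 - 2024-05-10 11:02:03 = 1106 seconds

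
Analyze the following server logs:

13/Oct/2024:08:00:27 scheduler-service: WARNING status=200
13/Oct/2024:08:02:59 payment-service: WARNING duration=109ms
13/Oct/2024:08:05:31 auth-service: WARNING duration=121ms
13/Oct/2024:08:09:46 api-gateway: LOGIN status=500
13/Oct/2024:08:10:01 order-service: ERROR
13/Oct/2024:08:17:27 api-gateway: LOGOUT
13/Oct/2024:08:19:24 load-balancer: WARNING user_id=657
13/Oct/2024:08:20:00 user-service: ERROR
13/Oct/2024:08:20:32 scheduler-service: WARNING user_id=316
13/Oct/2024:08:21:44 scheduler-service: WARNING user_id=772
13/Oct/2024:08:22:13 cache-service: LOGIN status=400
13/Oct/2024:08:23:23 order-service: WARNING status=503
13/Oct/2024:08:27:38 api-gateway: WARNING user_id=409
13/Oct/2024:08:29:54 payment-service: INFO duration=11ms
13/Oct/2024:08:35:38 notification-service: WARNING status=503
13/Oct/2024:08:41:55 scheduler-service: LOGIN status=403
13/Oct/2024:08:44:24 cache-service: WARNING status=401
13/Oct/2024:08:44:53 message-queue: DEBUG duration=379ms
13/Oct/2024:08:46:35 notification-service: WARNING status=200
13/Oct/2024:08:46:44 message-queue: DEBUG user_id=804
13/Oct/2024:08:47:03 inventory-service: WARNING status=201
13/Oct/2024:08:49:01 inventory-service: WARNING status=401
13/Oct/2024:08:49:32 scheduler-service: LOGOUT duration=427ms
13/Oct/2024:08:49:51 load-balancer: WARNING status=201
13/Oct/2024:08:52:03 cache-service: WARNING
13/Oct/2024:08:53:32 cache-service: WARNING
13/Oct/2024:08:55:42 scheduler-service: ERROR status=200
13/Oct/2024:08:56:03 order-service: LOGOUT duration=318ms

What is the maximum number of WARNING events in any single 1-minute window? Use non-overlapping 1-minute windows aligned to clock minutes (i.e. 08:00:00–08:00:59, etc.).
2

To find the burst window:

1. Divide the log period into non-overlapping 1-minute windows starting at 08:00
2. Count WARNING events in each window
3. Find the window with maximum count
4. Maximum events in a window: 2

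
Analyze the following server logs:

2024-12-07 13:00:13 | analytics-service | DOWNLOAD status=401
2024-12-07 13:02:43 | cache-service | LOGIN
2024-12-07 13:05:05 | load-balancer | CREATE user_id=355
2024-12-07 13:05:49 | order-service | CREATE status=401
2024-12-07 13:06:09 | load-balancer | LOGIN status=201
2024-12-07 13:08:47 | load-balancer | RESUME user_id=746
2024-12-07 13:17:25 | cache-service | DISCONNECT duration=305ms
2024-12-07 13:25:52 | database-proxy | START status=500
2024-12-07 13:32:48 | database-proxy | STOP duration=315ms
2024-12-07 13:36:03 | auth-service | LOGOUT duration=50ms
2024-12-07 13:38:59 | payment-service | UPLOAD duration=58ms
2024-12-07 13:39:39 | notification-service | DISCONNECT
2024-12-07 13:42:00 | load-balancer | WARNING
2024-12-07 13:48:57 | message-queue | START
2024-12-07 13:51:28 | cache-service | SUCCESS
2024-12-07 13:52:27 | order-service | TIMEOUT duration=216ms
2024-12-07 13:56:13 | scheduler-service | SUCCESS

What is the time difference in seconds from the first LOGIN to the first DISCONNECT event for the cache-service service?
882

To find the time between events:

1. Locate the first LOGIN event for cache-service: 2024-12-07 13:02:43
2. Locate the first DISCONNECT event for cache-service: 2024-12-07 13:17:25
3. Calculate the difference: 2024-12-07 13:17:25 - 2024-12-07 13:02:43 = 882 seconds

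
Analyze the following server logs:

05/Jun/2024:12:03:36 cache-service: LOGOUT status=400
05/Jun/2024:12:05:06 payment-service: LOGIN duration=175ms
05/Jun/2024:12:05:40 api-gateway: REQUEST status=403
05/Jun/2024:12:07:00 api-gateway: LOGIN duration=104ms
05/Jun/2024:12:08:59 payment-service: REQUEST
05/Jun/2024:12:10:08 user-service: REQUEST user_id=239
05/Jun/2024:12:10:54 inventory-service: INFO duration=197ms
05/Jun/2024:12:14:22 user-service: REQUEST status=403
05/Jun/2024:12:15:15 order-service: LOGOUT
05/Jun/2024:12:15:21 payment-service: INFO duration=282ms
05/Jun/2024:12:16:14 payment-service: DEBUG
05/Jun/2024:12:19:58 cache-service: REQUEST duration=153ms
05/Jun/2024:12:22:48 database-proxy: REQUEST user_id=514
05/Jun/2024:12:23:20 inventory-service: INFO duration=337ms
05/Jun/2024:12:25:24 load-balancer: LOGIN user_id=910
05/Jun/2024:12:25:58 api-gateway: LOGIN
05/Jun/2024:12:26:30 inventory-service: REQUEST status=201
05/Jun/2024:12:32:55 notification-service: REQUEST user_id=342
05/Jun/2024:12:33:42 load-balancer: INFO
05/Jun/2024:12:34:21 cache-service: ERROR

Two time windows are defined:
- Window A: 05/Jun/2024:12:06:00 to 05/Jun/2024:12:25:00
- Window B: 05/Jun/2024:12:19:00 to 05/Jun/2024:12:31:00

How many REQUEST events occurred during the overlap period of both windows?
2

To find overlap events:

1. Window A: 05/Jun/2024:12:06:00 to 05/Jun/2024:12:25:00
2. Window B: 05/Jun/2024:12:19:00 to 05/Jun/2024:12:31:00
3. Overlap period: 05/Jun/2024:12:19:00 to 05/Jun/2024:12:25:00
4. Count REQUEST events in overlap: 2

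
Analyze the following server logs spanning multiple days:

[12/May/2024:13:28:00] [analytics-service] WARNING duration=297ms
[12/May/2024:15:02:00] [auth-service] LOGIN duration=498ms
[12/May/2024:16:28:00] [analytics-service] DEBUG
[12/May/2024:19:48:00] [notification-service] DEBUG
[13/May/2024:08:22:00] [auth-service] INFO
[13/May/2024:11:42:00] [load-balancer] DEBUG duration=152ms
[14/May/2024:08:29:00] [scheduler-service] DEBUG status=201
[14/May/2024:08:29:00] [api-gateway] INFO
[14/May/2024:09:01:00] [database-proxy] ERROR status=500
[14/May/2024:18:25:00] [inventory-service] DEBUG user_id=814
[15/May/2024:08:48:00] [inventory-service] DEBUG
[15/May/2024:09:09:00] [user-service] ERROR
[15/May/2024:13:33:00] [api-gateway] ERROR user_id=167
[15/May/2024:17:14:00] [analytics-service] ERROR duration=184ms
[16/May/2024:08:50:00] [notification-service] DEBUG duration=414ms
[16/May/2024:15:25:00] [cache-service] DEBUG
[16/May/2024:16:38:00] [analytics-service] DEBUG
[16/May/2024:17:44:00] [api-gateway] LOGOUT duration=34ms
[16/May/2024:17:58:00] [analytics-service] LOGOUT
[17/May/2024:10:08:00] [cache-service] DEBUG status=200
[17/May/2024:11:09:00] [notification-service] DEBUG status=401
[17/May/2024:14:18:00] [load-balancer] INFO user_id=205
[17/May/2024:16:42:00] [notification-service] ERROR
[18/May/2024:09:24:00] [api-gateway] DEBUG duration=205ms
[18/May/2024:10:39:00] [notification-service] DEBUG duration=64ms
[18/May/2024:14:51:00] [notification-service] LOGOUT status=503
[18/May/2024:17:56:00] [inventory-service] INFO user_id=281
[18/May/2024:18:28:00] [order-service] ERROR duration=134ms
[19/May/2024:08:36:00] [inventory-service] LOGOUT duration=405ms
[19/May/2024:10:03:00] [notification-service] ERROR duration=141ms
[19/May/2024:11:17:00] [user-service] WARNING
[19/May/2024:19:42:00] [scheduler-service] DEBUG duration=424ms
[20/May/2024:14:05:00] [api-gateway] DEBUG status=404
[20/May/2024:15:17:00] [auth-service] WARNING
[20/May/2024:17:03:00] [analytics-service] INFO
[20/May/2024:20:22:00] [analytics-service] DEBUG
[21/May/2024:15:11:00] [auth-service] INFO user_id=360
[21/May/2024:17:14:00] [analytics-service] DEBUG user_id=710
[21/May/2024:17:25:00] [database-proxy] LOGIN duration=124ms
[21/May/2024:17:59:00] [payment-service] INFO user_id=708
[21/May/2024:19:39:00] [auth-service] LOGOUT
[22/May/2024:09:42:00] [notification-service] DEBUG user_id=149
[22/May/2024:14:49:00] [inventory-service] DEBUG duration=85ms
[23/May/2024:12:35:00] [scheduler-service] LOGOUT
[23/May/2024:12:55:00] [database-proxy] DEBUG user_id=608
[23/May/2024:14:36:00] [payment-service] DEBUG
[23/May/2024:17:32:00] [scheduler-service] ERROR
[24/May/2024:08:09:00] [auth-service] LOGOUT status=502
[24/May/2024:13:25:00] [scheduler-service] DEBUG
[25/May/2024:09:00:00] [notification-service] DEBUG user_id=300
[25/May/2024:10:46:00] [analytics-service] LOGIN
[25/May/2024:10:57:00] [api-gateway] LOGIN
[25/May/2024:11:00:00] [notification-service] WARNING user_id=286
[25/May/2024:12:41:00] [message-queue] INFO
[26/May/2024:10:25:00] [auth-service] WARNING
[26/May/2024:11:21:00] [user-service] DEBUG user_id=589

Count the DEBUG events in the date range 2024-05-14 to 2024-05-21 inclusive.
14

To filter by date range:

1. Date range: 2024-05-14 through 2024-05-21, both dates inclusive
2. Filter for DEBUG events whose date falls in this range
3. Count matching events: 14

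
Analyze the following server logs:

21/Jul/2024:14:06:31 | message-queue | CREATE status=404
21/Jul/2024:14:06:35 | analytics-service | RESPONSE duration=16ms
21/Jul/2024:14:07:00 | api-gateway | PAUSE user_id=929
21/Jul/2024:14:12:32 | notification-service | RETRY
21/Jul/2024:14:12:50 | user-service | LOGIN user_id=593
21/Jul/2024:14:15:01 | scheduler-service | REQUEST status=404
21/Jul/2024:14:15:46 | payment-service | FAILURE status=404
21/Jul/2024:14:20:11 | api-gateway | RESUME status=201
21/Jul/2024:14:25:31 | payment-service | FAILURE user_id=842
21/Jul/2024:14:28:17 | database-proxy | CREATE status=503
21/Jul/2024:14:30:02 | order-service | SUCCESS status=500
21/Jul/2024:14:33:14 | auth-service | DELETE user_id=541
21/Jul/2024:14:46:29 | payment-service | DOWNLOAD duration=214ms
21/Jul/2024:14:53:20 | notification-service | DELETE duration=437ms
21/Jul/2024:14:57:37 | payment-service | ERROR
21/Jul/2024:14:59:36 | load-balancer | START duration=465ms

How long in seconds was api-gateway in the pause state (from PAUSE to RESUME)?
791

To calculate state duration:

1. Find PAUSE event for api-gateway: 21/Jul/2024:14:07:00
2. Find RESUME event for api-gateway: 21/Jul/2024:14:20:11
3. Calculate duration: 21/Jul/2024:14:20:11 - 21/Jul/2024:14:07:00 = 791 seconds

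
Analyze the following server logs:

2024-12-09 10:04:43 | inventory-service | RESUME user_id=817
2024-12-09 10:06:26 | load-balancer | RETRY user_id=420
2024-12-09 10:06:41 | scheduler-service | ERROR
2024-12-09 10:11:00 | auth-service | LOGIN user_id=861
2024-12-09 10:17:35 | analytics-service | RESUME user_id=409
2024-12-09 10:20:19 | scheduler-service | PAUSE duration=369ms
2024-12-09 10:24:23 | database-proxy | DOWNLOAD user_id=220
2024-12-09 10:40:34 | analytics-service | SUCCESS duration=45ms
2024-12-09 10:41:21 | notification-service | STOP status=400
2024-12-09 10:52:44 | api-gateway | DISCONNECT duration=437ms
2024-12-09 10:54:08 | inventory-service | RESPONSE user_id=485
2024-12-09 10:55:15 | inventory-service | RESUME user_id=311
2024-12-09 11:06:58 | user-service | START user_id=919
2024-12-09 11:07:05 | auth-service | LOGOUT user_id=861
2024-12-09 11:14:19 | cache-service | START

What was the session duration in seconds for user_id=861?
3365

To calculate session duration:

1. Find LOGIN event for user_id=861: 2024-12-09 10:11:00
2. Find LOGOUT event for user_id=861: 2024-12-09 11:07:05
3. Session duration: 2024-12-09 11:07:05 - 2024-12-09 10:11:00 = 3365 seconds (56 minutes)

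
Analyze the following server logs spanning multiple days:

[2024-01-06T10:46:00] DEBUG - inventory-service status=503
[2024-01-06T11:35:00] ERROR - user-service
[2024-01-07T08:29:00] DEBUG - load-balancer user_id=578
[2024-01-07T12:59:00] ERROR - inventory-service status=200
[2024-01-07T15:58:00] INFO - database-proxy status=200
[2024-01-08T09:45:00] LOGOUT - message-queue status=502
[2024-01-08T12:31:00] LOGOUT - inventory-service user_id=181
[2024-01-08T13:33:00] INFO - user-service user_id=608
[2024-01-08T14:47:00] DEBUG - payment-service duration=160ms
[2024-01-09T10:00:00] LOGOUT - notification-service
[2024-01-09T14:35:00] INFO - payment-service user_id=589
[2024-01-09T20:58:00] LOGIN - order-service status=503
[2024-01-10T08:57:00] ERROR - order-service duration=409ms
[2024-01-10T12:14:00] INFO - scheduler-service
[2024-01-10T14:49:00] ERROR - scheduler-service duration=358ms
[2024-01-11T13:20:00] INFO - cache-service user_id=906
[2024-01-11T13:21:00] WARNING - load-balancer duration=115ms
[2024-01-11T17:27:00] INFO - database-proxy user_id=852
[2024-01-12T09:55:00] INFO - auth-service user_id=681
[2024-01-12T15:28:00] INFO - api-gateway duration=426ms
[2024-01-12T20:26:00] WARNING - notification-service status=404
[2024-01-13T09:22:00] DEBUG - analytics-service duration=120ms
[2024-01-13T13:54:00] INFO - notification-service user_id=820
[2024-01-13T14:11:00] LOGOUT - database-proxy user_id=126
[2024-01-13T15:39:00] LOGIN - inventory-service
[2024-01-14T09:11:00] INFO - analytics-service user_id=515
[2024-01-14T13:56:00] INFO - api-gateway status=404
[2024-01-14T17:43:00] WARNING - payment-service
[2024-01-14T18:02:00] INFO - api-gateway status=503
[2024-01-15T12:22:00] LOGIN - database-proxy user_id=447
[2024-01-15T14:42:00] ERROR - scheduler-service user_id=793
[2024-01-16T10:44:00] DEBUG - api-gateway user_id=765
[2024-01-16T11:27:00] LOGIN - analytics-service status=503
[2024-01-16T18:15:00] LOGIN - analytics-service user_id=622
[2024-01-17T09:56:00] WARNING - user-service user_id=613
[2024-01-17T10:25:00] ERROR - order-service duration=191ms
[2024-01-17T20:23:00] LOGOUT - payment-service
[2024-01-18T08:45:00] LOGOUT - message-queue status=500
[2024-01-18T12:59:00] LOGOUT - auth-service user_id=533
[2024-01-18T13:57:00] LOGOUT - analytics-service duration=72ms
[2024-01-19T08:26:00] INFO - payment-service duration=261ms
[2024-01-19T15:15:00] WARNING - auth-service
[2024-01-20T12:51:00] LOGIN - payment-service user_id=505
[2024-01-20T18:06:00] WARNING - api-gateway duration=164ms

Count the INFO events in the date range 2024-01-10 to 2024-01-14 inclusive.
9

To filter by date range:

1. Date range: 2024-01-10 through 2024-01-14, both dates inclusive
2. Filter for INFO events whose date falls in this range
3. Count matching events: 9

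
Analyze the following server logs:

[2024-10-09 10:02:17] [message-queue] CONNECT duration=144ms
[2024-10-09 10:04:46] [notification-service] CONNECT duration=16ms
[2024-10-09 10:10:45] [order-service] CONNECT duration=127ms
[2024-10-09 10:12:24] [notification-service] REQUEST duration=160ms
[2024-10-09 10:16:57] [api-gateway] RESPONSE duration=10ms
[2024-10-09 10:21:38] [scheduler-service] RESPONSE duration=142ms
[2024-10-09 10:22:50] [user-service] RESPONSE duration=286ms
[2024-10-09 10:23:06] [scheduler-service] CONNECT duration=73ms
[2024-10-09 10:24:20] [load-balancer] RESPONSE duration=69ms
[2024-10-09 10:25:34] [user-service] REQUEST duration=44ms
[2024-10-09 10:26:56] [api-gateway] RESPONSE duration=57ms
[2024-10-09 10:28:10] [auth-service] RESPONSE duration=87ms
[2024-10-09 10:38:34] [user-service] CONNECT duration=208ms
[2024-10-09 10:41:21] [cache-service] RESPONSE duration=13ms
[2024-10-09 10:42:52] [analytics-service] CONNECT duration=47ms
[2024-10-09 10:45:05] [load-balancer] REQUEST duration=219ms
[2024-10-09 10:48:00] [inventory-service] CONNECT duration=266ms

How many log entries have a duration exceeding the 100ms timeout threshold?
8

To count timeouts:

1. Threshold: 100ms
2. Extract duration from each log entry
3. Count entries where duration > 100
4. Timeout count: 8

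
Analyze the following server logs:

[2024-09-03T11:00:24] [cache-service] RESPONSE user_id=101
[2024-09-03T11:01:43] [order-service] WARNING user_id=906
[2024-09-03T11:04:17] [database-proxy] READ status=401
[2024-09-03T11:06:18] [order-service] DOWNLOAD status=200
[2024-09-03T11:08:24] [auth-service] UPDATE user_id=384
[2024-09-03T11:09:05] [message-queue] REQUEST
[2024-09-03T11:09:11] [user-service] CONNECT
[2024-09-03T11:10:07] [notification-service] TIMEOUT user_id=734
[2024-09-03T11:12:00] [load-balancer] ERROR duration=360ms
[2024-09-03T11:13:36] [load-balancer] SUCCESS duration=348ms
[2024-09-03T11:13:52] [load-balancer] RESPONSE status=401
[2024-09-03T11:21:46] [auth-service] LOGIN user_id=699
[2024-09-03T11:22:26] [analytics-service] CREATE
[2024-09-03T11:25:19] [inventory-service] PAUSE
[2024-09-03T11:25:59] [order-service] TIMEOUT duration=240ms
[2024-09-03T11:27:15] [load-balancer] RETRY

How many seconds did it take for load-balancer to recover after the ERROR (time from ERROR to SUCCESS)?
96

To calculate recovery time:

1. Find ERROR event for load-balancer: 2024-09-03T11:12:00
2. Find next SUCCESS event for load-balancer: 2024-09-03T11:13:36
3. Recovery time: 2024-09-03T11:13:36 - 2024-09-03T11:12:00 = 96 seconds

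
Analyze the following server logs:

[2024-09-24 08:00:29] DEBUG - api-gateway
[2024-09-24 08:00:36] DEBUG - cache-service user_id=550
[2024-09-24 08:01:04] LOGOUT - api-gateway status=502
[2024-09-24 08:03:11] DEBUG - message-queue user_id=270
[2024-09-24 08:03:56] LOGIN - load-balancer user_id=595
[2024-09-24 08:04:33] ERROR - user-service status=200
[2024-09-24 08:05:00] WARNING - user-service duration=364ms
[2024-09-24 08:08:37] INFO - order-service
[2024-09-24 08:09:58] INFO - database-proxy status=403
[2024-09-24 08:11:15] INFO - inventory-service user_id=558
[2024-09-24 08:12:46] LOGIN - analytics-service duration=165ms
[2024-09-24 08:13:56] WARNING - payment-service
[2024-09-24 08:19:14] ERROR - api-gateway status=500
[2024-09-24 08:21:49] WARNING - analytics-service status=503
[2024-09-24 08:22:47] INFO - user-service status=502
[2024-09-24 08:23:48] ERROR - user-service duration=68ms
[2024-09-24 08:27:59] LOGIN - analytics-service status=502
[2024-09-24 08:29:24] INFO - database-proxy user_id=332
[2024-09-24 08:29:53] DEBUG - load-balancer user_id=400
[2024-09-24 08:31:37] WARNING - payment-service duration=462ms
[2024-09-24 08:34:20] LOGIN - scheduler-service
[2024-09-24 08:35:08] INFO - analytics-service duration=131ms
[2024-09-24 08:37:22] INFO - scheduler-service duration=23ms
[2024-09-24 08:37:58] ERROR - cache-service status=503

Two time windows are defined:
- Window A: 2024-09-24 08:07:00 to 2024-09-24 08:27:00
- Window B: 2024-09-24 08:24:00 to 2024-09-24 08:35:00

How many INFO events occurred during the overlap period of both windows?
0

To find overlap events:

1. Window A: 2024-09-24 08:07:00 to 2024-09-24 08:27:00
2. Window B: 2024-09-24 08:24:00 to 2024-09-24 08:35:00
3. Overlap period: 2024-09-24 08:24:00 to 2024-09-24 08:27:00
4. Count INFO events in overlap: 0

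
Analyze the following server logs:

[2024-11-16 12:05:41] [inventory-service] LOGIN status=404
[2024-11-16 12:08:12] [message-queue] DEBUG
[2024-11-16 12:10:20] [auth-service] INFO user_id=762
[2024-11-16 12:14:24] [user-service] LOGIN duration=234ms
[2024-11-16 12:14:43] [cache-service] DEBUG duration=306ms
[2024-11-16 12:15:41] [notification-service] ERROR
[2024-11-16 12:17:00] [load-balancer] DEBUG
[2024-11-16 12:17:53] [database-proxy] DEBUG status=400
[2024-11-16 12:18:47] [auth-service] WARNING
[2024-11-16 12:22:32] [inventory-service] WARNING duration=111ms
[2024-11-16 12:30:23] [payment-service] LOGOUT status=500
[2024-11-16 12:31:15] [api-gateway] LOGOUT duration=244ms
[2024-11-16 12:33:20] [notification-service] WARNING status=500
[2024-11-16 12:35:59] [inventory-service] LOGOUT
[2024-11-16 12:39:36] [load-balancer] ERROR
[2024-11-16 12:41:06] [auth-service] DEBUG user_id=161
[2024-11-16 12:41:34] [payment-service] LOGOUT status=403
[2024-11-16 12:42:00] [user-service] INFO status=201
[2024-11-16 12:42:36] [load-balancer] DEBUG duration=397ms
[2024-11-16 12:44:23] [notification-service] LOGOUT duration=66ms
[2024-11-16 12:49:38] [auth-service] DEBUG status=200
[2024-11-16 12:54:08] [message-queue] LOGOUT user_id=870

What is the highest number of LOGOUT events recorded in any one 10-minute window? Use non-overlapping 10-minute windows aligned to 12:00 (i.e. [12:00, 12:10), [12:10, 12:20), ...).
3

To find the burst window:

1. Divide the log period into non-overlapping 10-minute windows starting at 12:00
2. Count LOGOUT events in each window
3. Find the window with maximum count
4. Maximum events in a window: 3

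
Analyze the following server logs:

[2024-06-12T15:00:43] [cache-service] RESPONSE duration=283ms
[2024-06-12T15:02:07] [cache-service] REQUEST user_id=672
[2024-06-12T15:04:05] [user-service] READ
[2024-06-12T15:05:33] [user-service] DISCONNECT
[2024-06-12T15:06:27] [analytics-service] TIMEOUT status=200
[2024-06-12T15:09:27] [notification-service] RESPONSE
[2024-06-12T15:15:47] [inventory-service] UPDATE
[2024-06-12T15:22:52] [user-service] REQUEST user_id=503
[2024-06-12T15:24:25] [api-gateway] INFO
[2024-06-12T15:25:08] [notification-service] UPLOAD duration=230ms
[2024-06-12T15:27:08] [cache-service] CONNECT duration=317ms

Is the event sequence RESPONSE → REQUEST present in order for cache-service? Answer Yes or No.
Yes

To verify sequence order:

1. Find all events in sequence RESPONSE → REQUEST for cache-service
2. Extract their timestamps
3. Check if timestamps are in ascending order
4. Result: Yes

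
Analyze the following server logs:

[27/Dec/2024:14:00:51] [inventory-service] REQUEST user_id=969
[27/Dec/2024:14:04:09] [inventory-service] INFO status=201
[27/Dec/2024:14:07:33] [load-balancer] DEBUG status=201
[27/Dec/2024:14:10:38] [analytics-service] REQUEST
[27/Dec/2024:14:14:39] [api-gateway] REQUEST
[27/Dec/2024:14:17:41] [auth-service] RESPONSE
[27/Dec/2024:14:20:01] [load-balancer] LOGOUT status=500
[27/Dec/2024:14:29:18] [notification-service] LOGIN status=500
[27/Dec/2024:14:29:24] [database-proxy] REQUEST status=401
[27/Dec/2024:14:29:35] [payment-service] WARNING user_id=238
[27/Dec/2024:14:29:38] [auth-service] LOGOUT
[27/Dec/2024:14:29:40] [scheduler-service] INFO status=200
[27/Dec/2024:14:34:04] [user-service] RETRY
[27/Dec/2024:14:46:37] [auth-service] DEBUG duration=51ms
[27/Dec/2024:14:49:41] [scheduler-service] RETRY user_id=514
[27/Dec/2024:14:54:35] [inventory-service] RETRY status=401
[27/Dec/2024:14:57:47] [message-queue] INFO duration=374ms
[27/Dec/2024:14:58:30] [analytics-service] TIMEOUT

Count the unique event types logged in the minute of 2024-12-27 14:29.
5

To count unique event types:

1. Filter events in the minute starting at 2024-12-27 14:29
2. Extract event types from matching entries
3. Count unique types: 5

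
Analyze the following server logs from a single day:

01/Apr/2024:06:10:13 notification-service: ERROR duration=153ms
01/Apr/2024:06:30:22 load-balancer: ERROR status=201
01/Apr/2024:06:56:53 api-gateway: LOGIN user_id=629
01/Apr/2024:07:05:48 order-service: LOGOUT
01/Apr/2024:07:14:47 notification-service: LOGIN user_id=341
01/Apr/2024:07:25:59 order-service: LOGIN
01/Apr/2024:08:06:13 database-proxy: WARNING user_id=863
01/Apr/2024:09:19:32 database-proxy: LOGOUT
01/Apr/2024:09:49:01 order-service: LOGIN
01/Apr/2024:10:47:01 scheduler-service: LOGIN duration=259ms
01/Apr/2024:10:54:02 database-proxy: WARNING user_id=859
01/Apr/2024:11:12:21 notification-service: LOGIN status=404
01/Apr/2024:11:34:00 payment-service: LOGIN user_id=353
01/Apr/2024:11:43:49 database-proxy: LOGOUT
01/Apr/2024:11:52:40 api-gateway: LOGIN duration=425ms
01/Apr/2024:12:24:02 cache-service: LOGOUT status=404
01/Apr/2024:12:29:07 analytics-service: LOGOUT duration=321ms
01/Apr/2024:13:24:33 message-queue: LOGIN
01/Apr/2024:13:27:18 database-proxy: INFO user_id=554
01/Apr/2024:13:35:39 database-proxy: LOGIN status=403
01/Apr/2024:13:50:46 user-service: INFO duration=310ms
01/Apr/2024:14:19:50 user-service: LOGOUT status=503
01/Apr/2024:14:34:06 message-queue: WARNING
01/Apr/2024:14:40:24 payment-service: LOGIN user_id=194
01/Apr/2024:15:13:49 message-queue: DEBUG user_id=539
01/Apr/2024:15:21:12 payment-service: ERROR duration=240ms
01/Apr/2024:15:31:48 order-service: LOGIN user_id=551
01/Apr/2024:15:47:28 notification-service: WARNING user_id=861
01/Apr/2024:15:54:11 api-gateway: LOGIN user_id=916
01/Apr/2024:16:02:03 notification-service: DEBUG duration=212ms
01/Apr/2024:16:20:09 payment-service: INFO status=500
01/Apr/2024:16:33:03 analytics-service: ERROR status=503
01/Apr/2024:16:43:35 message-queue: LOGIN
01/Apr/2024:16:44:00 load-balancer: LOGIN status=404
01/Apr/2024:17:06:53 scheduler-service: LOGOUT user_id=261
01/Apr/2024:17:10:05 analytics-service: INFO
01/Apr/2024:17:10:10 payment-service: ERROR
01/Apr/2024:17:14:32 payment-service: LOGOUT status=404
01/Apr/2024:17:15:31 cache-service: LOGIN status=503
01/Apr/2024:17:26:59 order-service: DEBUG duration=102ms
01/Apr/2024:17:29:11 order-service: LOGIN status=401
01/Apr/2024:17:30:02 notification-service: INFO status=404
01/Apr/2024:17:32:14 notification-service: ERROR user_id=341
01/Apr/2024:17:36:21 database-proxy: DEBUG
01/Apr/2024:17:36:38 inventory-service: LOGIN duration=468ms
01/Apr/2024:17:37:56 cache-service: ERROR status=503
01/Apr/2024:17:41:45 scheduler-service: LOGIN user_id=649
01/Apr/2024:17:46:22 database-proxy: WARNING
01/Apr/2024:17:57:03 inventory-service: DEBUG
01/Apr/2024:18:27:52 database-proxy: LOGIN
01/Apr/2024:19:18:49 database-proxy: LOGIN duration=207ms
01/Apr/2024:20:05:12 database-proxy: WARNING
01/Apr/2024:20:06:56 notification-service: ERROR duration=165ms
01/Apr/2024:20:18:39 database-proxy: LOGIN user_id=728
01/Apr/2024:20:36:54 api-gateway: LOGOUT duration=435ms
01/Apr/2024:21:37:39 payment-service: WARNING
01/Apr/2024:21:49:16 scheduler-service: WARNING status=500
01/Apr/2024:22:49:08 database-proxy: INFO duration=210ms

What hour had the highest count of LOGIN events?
17

To find the peak hour:

1. Group all LOGIN events by hour
2. Count events in each hour
3. Find hour with maximum count
4. Peak hour: 17 (with 4 events)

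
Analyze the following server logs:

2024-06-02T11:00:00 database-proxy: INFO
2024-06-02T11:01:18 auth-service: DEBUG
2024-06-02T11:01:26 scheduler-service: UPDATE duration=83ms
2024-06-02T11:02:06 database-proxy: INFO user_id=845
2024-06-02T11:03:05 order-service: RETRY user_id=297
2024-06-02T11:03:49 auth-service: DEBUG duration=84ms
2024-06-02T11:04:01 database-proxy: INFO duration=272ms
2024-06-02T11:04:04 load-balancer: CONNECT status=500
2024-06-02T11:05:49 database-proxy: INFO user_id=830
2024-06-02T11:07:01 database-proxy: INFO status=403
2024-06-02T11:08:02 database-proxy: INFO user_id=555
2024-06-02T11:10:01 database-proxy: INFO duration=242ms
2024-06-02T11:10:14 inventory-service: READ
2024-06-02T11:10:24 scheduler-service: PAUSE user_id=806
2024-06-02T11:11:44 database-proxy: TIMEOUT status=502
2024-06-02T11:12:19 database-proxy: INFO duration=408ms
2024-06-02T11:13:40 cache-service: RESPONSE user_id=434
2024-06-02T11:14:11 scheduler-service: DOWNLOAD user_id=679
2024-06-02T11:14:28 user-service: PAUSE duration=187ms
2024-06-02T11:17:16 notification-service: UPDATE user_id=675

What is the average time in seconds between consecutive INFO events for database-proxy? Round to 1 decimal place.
105.6

To calculate average interval:

1. Find all INFO events for database-proxy in order
2. Calculate time gaps between consecutive events
3. Compute mean of gaps: 739 / 7 = 105.6 seconds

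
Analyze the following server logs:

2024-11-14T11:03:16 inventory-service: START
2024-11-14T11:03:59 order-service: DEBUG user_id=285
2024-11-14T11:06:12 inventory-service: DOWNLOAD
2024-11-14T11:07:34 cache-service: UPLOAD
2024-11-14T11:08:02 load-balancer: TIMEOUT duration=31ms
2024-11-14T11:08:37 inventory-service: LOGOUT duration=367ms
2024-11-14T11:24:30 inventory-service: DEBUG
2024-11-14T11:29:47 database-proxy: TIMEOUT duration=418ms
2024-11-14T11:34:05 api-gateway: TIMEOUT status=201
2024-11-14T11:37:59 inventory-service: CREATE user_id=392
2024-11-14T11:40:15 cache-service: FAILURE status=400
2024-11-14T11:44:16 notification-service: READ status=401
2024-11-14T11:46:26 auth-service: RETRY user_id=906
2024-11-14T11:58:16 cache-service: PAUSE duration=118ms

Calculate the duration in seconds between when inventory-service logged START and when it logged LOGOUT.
321

To find the time between events:

1. Locate the first START event for inventory-service: 2024-11-14T11:03:16
2. Locate the first LOGOUT event for inventory-service: 2024-11-14T11:08:37
3. Calculate the difference: 2024-11-14T11:08:37 - 2024-11-14T11:03:16 = 321 seconds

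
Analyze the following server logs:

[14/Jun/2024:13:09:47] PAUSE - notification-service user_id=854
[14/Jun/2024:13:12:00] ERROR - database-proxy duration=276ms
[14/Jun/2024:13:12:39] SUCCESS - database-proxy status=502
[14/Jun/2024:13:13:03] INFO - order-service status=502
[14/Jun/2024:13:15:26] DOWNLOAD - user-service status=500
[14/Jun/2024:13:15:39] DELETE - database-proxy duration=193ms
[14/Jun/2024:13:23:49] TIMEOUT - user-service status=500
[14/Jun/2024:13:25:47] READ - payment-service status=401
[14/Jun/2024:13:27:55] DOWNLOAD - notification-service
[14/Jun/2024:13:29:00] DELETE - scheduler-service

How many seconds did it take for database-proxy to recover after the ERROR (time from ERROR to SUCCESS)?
39

To calculate recovery time:

1. Find ERROR event for database-proxy: 14/Jun/2024:13:12:00
2. Find next SUCCESS event for database-proxy: 14/Jun/2024:13:12:39
3. Recovery time: 14/Jun/2024:13:12:39 - 14/Jun/2024:13:12:00 = 39 seconds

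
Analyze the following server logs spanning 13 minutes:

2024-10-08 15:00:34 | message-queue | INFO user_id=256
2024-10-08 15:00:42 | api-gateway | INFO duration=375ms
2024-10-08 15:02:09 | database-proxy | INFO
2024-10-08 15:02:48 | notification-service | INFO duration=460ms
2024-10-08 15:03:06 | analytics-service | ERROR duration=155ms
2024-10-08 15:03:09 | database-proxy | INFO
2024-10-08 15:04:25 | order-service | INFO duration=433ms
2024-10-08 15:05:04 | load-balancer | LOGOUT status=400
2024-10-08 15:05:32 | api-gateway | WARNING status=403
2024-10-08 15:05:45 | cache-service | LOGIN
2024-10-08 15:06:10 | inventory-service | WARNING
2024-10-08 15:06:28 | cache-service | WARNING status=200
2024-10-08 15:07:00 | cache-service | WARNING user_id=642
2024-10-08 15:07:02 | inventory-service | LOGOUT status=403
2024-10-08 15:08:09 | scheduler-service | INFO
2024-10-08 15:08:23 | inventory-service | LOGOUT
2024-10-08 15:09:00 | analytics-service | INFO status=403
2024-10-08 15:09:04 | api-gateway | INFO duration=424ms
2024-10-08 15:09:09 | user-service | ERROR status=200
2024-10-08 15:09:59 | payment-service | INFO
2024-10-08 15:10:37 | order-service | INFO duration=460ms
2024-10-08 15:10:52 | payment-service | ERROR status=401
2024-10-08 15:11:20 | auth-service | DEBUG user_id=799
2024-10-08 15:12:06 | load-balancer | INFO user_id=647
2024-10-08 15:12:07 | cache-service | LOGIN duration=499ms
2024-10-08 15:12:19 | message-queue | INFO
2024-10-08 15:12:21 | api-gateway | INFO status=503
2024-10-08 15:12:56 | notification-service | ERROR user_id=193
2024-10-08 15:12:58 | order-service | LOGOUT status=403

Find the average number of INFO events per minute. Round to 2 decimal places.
1.08

To calculate the rate:

1. Count total INFO events: 14
2. Total time period: 13 minutes
3. Rate = 14 / 13 = 1.08 events per minute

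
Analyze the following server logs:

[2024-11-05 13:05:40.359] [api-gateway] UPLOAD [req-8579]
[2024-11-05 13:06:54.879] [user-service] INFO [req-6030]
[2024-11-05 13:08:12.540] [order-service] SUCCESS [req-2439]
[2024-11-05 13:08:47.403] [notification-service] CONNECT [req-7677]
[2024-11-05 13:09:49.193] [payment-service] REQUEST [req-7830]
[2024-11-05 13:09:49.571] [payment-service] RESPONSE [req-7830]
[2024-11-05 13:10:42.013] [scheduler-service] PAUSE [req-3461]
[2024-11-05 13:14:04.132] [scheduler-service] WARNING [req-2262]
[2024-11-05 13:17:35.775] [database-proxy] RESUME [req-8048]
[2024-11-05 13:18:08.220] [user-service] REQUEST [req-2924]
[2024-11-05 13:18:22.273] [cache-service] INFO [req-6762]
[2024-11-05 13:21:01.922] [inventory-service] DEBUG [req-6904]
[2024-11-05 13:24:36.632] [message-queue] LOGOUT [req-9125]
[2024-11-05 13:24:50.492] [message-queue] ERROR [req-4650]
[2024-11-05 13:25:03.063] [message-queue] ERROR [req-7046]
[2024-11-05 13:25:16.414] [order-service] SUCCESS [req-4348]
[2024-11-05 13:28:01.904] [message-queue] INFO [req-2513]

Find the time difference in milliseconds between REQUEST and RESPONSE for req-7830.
378

To calculate latency:

1. Find REQUEST with id req-7830: 2024-11-05 13:09:49.193
2. Find RESPONSE with id req-7830: 2024-11-05 13:09:49.571
3. Latency: 2024-11-05 13:09:49.571 - 2024-11-05 13:09:49.193 = 378ms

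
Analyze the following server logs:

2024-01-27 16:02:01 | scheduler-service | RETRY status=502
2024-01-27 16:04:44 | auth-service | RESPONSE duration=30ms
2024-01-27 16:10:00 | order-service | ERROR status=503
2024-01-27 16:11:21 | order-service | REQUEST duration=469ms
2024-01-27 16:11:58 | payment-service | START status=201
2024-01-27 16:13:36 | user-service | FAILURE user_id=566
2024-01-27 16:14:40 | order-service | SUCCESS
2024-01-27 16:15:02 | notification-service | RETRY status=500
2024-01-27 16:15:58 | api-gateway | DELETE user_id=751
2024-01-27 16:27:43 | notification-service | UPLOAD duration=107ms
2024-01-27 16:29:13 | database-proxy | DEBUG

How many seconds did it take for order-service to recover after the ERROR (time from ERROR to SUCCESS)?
280

To calculate recovery time:

1. Find ERROR event for order-service: 2024-01-27 16:10:00
2. Find next SUCCESS event for order-service: 2024-01-27 16:14:40
3. Recovery time: 2024-01-27 16:14:40 - 2024-01-27 16:10:00 = 280 seconds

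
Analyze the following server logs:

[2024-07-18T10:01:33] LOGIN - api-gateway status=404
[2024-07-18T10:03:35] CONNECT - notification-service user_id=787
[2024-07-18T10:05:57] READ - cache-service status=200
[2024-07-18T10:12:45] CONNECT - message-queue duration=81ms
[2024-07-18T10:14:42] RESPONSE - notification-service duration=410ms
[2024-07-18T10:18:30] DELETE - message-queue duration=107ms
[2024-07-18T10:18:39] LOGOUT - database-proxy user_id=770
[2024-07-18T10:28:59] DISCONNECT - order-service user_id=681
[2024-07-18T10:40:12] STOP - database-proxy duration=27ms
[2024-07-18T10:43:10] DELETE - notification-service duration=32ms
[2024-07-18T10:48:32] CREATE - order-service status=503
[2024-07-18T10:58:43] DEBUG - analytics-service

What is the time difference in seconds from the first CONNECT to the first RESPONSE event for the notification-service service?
667

To find the time between events:

1. Locate the first CONNECT event for notification-service: 2024-07-18T10:03:35
2. Locate the first RESPONSE event for notification-service: 2024-07-18T10:14:42
3. Calculate the difference: 2024-07-18T10:14:42 - 2024-07-18T10:03:35 = 667 seconds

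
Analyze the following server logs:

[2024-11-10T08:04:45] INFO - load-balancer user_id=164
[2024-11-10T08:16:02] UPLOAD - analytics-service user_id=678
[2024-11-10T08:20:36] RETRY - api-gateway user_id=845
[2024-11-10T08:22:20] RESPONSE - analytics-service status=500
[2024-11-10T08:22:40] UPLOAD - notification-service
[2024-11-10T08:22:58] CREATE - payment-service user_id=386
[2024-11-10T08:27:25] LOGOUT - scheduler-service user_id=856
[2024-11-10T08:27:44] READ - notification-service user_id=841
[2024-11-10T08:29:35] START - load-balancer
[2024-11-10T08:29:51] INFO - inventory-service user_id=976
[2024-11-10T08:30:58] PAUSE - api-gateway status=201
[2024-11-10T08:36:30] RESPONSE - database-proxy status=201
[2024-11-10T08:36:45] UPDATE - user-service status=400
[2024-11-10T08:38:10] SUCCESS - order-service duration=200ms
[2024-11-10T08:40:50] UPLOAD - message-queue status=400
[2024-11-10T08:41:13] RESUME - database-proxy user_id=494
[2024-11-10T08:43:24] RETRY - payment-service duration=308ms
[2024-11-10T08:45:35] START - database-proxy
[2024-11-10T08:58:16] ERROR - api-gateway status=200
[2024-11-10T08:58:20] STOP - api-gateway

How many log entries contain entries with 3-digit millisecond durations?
2

To find matching entries:

1. Pattern to match: entries with 3-digit millisecond durations
2. Scan each log entry for the pattern
3. Count matches: 2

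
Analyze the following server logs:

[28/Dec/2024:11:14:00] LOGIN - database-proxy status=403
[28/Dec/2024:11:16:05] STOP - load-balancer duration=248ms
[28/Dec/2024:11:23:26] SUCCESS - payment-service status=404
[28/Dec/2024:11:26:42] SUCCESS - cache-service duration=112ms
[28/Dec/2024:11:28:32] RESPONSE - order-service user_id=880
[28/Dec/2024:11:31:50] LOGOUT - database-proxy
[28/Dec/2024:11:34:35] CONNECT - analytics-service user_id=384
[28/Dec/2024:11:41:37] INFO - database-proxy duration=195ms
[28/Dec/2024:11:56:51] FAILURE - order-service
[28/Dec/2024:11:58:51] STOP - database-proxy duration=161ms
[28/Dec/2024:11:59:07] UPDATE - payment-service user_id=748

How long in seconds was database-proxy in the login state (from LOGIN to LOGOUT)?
1070

To calculate state duration:

1. Find LOGIN event for database-proxy: 28/Dec/2024:11:14:00
2. Find LOGOUT event for database-proxy: 28/Dec/2024:11:31:50
3. Calculate duration: 28/Dec/2024:11:31:50 - 28/Dec/2024:11:14:00 = 1070 seconds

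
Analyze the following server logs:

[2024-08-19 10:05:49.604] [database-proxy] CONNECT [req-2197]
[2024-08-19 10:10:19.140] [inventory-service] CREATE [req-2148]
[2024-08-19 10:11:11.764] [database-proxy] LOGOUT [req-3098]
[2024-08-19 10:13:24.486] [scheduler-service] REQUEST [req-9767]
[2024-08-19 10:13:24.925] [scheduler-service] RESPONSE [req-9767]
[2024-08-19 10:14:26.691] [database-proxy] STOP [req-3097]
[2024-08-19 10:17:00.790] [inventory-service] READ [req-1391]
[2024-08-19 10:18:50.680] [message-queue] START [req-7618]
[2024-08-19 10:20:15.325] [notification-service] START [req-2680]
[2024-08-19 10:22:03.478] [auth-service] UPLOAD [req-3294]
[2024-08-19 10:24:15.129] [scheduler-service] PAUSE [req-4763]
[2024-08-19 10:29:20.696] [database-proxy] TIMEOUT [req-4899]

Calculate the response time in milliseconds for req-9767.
439

To calculate latency:

1. Find REQUEST with id req-9767: 2024-08-19 10:13:24.486
2. Find RESPONSE with id req-9767: 2024-08-19 10:13:24.925
3. Latency: 2024-08-19 10:13:24.925 - 2024-08-19 10:13:24.486 = 439ms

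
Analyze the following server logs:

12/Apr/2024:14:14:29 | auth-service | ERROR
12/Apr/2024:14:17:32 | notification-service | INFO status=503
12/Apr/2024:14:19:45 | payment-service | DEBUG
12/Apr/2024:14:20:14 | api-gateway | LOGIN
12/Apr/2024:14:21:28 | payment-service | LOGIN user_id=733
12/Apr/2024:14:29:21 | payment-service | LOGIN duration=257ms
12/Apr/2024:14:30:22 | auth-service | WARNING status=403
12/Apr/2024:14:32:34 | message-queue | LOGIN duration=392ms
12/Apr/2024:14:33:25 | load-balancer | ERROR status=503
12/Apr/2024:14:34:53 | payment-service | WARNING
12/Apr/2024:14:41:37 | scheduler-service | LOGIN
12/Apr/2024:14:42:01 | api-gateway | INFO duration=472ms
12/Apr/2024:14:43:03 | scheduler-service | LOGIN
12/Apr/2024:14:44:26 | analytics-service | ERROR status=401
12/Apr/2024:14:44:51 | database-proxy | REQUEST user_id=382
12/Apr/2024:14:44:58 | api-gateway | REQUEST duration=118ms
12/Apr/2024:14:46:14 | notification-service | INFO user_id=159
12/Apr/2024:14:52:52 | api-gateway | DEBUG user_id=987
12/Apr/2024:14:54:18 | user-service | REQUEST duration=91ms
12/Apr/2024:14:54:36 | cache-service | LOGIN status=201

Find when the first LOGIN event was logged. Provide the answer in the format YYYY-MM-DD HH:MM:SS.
2024-04-12 14:20:14

To find the first event:

1. Filter for all LOGIN events
2. Sort by timestamp
3. Select the first one
4. Timestamp: 2024-04-12 14:20:14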